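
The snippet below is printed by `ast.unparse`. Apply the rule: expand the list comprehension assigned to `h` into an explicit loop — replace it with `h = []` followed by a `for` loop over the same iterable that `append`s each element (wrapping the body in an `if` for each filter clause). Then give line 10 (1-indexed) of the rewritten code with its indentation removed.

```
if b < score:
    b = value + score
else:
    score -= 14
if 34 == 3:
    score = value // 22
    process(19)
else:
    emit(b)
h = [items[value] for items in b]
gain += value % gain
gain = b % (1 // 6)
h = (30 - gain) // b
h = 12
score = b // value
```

Transformed code:
if b < score:
    b = value + score
else:
    score -= 14
if 34 == 3:
    score = value // 22
    process(19)
else:
    emit(b)
h = []
for items in b:
    h.append(items[value])
gain += value % gain
gain = b % (1 // 6)
h = (30 - gain) // b
h = 12
score = b // value

h = []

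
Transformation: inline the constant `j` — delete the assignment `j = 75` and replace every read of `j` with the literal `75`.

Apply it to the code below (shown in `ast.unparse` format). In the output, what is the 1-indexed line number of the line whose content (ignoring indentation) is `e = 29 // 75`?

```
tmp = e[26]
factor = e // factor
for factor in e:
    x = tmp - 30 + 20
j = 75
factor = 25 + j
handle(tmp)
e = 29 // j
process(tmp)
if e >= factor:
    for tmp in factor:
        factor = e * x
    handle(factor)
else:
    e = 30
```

Transformed code:
tmp = e[26]
factor = e // factor
for factor in e:
    x = tmp - 30 + 20
factor = 25 + 75
handle(tmp)
e = 29 // 75
process(tmp)
if e >= factor:
    for tmp in factor:
        factor = e * x
    handle(factor)
else:
    e = 30

7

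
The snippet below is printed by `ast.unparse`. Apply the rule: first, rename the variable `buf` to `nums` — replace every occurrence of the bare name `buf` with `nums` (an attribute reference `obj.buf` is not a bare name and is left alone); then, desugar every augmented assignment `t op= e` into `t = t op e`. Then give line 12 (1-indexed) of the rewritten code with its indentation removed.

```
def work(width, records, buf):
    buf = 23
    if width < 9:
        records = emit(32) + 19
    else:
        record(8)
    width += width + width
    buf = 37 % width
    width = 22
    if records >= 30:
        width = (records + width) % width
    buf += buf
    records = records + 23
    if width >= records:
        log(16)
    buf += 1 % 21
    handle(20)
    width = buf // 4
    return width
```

Transformed code:
def work(width, records, nums):
    nums = 23
    if width < 9:
        records = emit(32) + 19
    else:
        record(8)
    width = width + (width + width)
    nums = 37 % width
    width = 22
    if records >= 30:
        width = (records + width) % width
    nums = nums + nums
    records = records + 23
    if width >= records:
        log(16)
    nums = nums + 1 % 21
    handle(20)
    width = nums // 4
    return width

nums = nums + nums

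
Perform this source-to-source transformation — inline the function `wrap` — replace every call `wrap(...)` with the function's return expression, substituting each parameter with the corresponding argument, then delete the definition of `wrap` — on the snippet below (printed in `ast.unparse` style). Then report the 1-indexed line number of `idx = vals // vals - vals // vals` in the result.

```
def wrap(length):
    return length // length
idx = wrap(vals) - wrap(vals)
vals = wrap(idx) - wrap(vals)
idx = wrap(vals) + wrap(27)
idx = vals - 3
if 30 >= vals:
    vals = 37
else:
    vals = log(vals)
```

1

Transformed code:
idx = vals // vals - vals // vals
vals = idx // idx - vals // vals
idx = vals // vals + 27 // 27
idx = vals - 3
if 30 >= vals:
    vals = 37
else:
    vals = log(vals)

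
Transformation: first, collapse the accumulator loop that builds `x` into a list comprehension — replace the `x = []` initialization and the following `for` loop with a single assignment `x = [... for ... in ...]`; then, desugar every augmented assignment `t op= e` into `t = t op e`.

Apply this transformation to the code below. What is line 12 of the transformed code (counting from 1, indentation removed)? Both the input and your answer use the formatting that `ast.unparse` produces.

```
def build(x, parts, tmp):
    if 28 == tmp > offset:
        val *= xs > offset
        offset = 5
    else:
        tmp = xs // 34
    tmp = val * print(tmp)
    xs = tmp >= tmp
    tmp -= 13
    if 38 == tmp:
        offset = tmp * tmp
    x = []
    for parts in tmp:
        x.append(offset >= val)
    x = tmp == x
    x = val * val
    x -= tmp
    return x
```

x = [offset >= val for parts in tmp]

Transformed code:
def build(x, parts, tmp):
    if 28 == tmp > offset:
        val = val * (xs > offset)
        offset = 5
    else:
        tmp = xs // 34
    tmp = val * print(tmp)
    xs = tmp >= tmp
    tmp = tmp - 13
    if 38 == tmp:
        offset = tmp * tmp
    x = [offset >= val for parts in tmp]
    x = tmp == x
    x = val * val
    x = x - tmp
    return x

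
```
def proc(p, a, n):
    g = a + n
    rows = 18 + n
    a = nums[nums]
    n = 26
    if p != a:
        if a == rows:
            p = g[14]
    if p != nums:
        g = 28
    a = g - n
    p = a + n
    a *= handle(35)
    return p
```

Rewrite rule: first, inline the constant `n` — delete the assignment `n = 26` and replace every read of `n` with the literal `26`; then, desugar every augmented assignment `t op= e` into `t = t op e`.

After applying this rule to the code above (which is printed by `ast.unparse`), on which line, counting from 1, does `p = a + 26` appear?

Transformed code:
def proc(p, a, n):
    g = a + 26
    rows = 18 + 26
    a = nums[nums]
    if p != a:
        if a == rows:
            p = g[14]
    if p != nums:
        g = 28
    a = g - 26
    p = a + 26
    a = a * handle(35)
    return p

11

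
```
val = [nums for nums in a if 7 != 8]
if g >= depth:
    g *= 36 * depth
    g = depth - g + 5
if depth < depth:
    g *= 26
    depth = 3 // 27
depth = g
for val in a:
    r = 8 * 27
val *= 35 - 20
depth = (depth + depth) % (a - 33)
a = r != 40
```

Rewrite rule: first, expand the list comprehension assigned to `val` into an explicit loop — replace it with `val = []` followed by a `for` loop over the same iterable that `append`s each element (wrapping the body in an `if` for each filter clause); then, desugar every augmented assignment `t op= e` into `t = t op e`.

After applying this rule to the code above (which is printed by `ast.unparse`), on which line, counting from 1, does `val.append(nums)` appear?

4

Transformed code:
val = []
for nums in a:
    if 7 != 8:
        val.append(nums)
if g >= depth:
    g = g * (36 * depth)
    g = depth - g + 5
if depth < depth:
    g = g * 26
    depth = 3 // 27
depth = g
for val in a:
    r = 8 * 27
val = val * (35 - 20)
depth = (depth + depth) % (a - 33)
a = r != 40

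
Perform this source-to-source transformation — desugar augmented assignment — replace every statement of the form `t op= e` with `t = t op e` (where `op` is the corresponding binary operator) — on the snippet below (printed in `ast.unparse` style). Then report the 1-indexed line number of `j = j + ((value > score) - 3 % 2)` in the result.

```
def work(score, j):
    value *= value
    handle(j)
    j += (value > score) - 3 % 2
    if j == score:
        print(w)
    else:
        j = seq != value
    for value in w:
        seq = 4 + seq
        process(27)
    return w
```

Transformed code:
def work(score, j):
    value = value * value
    handle(j)
    j = j + ((value > score) - 3 % 2)
    if j == score:
        print(w)
    else:
        j = seq != value
    for value in w:
        seq = 4 + seq
        process(27)
    return w

4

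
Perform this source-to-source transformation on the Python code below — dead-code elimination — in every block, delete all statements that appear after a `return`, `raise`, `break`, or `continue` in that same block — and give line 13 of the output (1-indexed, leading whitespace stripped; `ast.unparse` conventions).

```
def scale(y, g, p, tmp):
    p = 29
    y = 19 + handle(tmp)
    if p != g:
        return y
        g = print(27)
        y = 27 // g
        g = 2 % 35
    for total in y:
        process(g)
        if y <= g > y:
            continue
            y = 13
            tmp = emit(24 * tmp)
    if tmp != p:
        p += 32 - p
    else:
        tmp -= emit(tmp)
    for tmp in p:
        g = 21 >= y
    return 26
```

tmp -= emit(tmp)

Transformed code:
def scale(y, g, p, tmp):
    p = 29
    y = 19 + handle(tmp)
    if p != g:
        return y
    for total in y:
        process(g)
        if y <= g > y:
            continue
    if tmp != p:
        p += 32 - p
    else:
        tmp -= emit(tmp)
    for tmp in p:
        g = 21 >= y
    return 26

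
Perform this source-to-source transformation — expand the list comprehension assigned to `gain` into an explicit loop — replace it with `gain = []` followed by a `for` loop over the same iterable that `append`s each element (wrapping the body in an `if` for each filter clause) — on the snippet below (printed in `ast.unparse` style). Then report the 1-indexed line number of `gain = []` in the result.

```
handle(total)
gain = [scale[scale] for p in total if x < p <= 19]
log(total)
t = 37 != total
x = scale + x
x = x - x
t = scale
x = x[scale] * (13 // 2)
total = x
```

Transformed code:
handle(total)
gain = []
for p in total:
    if x < p <= 19:
        gain.append(scale[scale])
log(total)
t = 37 != total
x = scale + x
x = x - x
t = scale
x = x[scale] * (13 // 2)
total = x

2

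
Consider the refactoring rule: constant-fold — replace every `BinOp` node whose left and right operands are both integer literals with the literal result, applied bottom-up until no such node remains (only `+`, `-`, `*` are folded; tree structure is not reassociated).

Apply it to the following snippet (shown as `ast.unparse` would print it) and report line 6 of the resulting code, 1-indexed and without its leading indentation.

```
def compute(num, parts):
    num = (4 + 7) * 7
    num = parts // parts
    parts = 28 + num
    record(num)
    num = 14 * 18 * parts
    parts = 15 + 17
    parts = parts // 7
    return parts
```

num = 252 * parts

Transformed code:
def compute(num, parts):
    num = 77
    num = parts // parts
    parts = 28 + num
    record(num)
    num = 252 * parts
    parts = 32
    parts = parts // 7
    return parts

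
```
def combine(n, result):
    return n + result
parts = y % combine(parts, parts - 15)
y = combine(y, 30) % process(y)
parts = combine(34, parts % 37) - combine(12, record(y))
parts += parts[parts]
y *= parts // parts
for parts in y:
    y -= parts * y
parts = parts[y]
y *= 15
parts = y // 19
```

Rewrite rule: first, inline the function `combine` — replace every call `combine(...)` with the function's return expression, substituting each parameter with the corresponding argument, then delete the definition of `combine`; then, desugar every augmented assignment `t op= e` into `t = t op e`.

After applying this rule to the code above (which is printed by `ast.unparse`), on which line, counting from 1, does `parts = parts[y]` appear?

8

Transformed code:
parts = y % (parts + (parts - 15))
y = (y + 30) % process(y)
parts = 34 + parts % 37 - (12 + record(y))
parts = parts + parts[parts]
y = y * (parts // parts)
for parts in y:
    y = y - parts * y
parts = parts[y]
y = y * 15
parts = y // 19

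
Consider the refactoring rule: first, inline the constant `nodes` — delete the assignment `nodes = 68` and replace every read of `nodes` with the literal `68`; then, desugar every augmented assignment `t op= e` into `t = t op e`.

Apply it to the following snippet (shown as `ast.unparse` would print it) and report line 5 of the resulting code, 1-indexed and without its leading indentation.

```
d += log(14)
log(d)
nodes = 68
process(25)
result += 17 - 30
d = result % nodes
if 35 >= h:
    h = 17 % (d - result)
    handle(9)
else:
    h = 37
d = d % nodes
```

d = result % 68

Transformed code:
d = d + log(14)
log(d)
process(25)
result = result + (17 - 30)
d = result % 68
if 35 >= h:
    h = 17 % (d - result)
    handle(9)
else:
    h = 37
d = d % 68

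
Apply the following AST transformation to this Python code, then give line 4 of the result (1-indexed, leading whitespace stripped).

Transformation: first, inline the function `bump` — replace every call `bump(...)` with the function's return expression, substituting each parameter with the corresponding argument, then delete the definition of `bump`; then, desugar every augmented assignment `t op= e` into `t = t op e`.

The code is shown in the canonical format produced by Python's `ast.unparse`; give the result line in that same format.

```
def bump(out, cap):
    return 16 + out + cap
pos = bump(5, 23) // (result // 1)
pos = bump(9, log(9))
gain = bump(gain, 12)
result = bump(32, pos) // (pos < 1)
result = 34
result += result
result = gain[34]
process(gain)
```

result = (16 + 32 + pos) // (pos < 1)

Transformed code:
pos = (16 + 5 + 23) // (result // 1)
pos = 16 + 9 + log(9)
gain = 16 + gain + 12
result = (16 + 32 + pos) // (pos < 1)
result = 34
result = result + result
result = gain[34]
process(gain)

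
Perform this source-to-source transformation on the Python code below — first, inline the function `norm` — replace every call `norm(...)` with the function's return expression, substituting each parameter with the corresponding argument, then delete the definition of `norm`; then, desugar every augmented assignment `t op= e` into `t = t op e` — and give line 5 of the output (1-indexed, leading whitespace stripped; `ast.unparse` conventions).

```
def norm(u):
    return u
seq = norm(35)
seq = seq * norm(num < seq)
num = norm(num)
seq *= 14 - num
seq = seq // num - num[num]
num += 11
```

Transformed code:
seq = 35
seq = seq * (num < seq)
num = num
seq = seq * (14 - num)
seq = seq // num - num[num]
num = num + 11

seq = seq // num - num[num]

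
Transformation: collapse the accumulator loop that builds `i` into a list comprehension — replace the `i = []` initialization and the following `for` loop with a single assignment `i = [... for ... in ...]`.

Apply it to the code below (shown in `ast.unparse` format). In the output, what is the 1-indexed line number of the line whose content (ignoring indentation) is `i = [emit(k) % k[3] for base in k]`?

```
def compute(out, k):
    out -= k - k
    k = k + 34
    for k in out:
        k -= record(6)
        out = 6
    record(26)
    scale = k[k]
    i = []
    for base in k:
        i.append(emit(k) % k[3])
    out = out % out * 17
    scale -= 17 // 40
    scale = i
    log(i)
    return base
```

9

Transformed code:
def compute(out, k):
    out -= k - k
    k = k + 34
    for k in out:
        k -= record(6)
        out = 6
    record(26)
    scale = k[k]
    i = [emit(k) % k[3] for base in k]
    out = out % out * 17
    scale -= 17 // 40
    scale = i
    log(i)
    return base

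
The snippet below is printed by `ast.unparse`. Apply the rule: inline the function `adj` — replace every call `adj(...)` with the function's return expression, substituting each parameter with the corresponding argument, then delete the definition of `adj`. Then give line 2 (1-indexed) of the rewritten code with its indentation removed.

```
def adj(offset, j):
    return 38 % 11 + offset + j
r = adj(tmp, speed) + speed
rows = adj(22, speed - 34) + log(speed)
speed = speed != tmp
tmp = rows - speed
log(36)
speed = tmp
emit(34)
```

rows = 38 % 11 + 22 + (speed - 34) + log(speed)

Transformed code:
r = 38 % 11 + tmp + speed + speed
rows = 38 % 11 + 22 + (speed - 34) + log(speed)
speed = speed != tmp
tmp = rows - speed
log(36)
speed = tmp
emit(34)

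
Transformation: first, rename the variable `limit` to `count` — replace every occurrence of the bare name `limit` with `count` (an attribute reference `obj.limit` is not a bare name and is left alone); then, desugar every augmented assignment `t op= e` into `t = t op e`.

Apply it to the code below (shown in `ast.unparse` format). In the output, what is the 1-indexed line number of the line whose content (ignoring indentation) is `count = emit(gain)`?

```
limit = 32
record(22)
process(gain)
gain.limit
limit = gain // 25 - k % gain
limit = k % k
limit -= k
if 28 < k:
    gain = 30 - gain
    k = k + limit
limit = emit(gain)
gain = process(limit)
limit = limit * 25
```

11

Transformed code:
count = 32
record(22)
process(gain)
gain.limit
count = gain // 25 - k % gain
count = k % k
count = count - k
if 28 < k:
    gain = 30 - gain
    k = k + count
count = emit(gain)
gain = process(count)
count = count * 25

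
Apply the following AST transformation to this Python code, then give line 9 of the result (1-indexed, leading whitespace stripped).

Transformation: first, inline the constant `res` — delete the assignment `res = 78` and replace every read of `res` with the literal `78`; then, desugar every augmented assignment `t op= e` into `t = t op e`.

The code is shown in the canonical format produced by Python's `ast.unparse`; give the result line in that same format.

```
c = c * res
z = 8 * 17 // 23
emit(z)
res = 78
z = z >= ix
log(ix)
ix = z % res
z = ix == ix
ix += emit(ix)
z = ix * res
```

Transformed code:
c = c * 78
z = 8 * 17 // 23
emit(z)
z = z >= ix
log(ix)
ix = z % 78
z = ix == ix
ix = ix + emit(ix)
z = ix * 78

z = ix * 78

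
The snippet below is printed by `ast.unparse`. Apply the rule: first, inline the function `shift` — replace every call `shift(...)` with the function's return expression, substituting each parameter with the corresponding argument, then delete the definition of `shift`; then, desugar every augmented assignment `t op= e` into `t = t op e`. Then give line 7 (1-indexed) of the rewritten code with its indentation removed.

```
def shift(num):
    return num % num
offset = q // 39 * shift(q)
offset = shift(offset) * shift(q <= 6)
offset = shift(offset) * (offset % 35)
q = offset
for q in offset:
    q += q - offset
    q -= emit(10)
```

q = q - emit(10)

Transformed code:
offset = q // 39 * (q % q)
offset = offset % offset * ((q <= 6) % (q <= 6))
offset = offset % offset * (offset % 35)
q = offset
for q in offset:
    q = q + (q - offset)
    q = q - emit(10)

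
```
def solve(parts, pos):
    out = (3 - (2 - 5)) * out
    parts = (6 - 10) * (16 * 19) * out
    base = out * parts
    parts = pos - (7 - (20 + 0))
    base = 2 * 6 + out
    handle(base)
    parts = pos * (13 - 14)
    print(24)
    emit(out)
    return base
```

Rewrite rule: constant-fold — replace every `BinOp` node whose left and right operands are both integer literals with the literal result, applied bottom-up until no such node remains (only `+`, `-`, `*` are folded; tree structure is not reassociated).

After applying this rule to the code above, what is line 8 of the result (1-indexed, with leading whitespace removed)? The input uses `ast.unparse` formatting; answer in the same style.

parts = pos * -1

Transformed code:
def solve(parts, pos):
    out = 6 * out
    parts = -1216 * out
    base = out * parts
    parts = pos - -13
    base = 12 + out
    handle(base)
    parts = pos * -1
    print(24)
    emit(out)
    return base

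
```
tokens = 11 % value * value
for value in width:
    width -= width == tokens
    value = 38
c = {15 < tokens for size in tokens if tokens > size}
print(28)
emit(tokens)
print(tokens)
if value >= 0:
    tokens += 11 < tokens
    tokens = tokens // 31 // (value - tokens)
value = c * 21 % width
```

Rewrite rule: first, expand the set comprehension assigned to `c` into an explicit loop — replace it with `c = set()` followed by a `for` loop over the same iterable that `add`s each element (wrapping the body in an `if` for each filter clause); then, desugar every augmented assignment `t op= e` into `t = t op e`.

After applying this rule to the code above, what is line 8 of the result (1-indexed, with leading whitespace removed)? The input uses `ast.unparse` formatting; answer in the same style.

c.add(15 < tokens)

Transformed code:
tokens = 11 % value * value
for value in width:
    width = width - (width == tokens)
    value = 38
c = set()
for size in tokens:
    if tokens > size:
        c.add(15 < tokens)
print(28)
emit(tokens)
print(tokens)
if value >= 0:
    tokens = tokens + (11 < tokens)
    tokens = tokens // 31 // (value - tokens)
value = c * 21 % width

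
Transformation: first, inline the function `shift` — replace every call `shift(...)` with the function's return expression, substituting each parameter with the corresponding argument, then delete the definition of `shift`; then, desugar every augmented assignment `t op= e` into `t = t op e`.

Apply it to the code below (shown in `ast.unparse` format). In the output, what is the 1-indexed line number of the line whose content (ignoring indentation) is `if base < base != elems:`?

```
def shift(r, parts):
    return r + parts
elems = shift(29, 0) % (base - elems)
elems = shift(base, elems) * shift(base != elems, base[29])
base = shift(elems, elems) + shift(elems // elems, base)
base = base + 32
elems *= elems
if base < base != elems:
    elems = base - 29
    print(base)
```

Transformed code:
elems = (29 + 0) % (base - elems)
elems = (base + elems) * ((base != elems) + base[29])
base = elems + elems + (elems // elems + base)
base = base + 32
elems = elems * elems
if base < base != elems:
    elems = base - 29
    print(base)

6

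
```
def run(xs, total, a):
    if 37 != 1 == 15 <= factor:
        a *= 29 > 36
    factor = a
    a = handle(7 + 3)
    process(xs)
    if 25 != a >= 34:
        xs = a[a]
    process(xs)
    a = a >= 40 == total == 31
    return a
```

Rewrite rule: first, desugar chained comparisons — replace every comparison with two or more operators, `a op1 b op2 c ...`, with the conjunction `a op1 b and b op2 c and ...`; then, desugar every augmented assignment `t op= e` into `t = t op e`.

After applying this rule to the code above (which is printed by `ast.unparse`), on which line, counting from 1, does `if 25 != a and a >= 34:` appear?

7

Transformed code:
def run(xs, total, a):
    if 37 != 1 and 1 == 15 and (15 <= factor):
        a = a * (29 > 36)
    factor = a
    a = handle(7 + 3)
    process(xs)
    if 25 != a and a >= 34:
        xs = a[a]
    process(xs)
    a = a >= 40 and 40 == total and (total == 31)
    return a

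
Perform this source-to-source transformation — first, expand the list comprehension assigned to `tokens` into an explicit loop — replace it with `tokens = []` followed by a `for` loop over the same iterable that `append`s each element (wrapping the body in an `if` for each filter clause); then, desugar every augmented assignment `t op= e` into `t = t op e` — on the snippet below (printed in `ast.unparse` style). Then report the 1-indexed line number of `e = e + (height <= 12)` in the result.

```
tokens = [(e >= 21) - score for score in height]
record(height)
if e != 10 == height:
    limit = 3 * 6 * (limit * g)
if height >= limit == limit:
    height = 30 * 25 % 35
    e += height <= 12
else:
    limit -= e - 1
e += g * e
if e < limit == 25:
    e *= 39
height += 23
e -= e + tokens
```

Transformed code:
tokens = []
for score in height:
    tokens.append((e >= 21) - score)
record(height)
if e != 10 == height:
    limit = 3 * 6 * (limit * g)
if height >= limit == limit:
    height = 30 * 25 % 35
    e = e + (height <= 12)
else:
    limit = limit - (e - 1)
e = e + g * e
if e < limit == 25:
    e = e * 39
height = height + 23
e = e - (e + tokens)

9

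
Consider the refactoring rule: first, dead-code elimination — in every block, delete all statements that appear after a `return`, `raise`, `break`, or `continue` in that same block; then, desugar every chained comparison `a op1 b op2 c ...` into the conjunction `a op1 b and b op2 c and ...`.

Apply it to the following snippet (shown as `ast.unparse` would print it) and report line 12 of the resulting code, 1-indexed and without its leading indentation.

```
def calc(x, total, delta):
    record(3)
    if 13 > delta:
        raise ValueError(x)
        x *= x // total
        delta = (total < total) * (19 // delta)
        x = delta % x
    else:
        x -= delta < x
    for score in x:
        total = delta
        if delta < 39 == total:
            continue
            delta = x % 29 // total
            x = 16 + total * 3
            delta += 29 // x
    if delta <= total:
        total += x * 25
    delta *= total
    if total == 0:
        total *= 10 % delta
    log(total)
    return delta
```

total += x * 25

Transformed code:
def calc(x, total, delta):
    record(3)
    if 13 > delta:
        raise ValueError(x)
    else:
        x -= delta < x
    for score in x:
        total = delta
        if delta < 39 and 39 == total:
            continue
    if delta <= total:
        total += x * 25
    delta *= total
    if total == 0:
        total *= 10 % delta
    log(total)
    return delta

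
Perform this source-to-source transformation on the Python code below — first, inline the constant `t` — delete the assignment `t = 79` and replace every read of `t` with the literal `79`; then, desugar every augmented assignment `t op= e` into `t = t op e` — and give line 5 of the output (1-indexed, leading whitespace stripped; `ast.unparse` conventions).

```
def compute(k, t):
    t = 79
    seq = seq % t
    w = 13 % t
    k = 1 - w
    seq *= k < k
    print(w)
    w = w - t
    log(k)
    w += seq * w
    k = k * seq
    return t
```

seq = seq * (k < k)

Transformed code:
def compute(k, t):
    seq = seq % 79
    w = 13 % 79
    k = 1 - w
    seq = seq * (k < k)
    print(w)
    w = w - 79
    log(k)
    w = w + seq * w
    k = k * seq
    return 79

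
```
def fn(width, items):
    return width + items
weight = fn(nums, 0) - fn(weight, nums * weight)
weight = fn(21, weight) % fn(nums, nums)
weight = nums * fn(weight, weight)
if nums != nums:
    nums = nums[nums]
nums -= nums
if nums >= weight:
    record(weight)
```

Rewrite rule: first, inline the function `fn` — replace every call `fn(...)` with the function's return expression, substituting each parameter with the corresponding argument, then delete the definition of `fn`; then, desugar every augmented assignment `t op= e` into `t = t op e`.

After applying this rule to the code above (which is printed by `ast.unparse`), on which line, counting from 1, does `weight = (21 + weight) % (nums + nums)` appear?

Transformed code:
weight = nums + 0 - (weight + nums * weight)
weight = (21 + weight) % (nums + nums)
weight = nums * (weight + weight)
if nums != nums:
    nums = nums[nums]
nums = nums - nums
if nums >= weight:
    record(weight)

2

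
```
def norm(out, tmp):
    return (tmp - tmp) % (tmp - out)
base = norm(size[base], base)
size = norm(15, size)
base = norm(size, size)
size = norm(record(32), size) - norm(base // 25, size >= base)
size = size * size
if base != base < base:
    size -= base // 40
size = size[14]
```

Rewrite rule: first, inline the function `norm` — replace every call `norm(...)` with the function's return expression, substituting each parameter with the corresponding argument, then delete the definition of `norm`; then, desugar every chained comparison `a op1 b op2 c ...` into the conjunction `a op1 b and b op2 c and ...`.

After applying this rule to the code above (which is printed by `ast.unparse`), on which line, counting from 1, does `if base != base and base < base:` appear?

6

Transformed code:
base = (base - base) % (base - size[base])
size = (size - size) % (size - 15)
base = (size - size) % (size - size)
size = (size - size) % (size - record(32)) - ((size >= base) - (size >= base)) % ((size >= base) - base // 25)
size = size * size
if base != base and base < base:
    size -= base // 40
size = size[14]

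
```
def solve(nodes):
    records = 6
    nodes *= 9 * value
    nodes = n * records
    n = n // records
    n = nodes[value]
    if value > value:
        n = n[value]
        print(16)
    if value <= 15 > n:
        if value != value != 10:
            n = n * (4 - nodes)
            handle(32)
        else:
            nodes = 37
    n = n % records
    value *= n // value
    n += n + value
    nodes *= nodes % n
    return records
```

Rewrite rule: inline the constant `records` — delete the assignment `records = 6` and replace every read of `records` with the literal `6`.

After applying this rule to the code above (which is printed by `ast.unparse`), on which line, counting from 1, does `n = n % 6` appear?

Transformed code:
def solve(nodes):
    nodes *= 9 * value
    nodes = n * 6
    n = n // 6
    n = nodes[value]
    if value > value:
        n = n[value]
        print(16)
    if value <= 15 > n:
        if value != value != 10:
            n = n * (4 - nodes)
            handle(32)
        else:
            nodes = 37
    n = n % 6
    value *= n // value
    n += n + value
    nodes *= nodes % n
    return 6

15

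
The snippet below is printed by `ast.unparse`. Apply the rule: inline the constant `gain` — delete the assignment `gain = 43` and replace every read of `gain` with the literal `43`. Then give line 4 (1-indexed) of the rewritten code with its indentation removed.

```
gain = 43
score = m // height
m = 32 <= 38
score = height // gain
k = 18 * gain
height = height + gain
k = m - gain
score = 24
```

Transformed code:
score = m // height
m = 32 <= 38
score = height // 43
k = 18 * 43
height = height + 43
k = m - 43
score = 24

k = 18 * 43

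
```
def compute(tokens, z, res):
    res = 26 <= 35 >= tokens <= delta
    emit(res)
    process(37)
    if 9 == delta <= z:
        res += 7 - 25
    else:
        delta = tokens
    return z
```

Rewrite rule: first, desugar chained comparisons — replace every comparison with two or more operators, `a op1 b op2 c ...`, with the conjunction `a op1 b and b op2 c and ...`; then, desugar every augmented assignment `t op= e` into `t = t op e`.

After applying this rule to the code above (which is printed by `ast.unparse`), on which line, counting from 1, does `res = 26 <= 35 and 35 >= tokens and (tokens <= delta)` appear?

2

Transformed code:
def compute(tokens, z, res):
    res = 26 <= 35 and 35 >= tokens and (tokens <= delta)
    emit(res)
    process(37)
    if 9 == delta and delta <= z:
        res = res + (7 - 25)
    else:
        delta = tokens
    return z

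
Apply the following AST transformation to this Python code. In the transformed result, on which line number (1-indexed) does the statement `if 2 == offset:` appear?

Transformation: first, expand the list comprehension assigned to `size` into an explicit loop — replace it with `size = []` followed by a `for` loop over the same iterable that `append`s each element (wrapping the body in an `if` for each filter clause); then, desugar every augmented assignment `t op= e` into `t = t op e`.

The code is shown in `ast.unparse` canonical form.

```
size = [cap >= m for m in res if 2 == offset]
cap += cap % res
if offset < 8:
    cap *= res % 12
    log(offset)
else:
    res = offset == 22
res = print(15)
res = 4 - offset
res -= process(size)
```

Transformed code:
size = []
for m in res:
    if 2 == offset:
        size.append(cap >= m)
cap = cap + cap % res
if offset < 8:
    cap = cap * (res % 12)
    log(offset)
else:
    res = offset == 22
res = print(15)
res = 4 - offset
res = res - process(size)

3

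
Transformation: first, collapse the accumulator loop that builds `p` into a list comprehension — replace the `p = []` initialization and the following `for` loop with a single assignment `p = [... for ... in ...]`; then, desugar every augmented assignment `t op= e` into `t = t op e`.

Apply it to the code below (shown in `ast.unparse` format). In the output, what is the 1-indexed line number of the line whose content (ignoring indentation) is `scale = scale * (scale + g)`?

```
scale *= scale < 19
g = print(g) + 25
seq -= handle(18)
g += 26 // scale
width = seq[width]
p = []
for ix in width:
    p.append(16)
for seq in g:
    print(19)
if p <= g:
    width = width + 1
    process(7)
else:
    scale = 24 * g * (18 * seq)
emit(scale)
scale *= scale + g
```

15

Transformed code:
scale = scale * (scale < 19)
g = print(g) + 25
seq = seq - handle(18)
g = g + 26 // scale
width = seq[width]
p = [16 for ix in width]
for seq in g:
    print(19)
if p <= g:
    width = width + 1
    process(7)
else:
    scale = 24 * g * (18 * seq)
emit(scale)
scale = scale * (scale + g)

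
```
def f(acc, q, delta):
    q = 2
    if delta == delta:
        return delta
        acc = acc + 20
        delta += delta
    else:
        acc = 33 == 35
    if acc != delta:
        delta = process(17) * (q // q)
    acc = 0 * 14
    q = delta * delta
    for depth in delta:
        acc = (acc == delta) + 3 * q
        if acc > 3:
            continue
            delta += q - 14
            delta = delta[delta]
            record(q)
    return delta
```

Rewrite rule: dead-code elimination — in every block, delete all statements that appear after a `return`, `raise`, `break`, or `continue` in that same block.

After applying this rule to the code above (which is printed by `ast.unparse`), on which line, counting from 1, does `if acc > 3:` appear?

Transformed code:
def f(acc, q, delta):
    q = 2
    if delta == delta:
        return delta
    else:
        acc = 33 == 35
    if acc != delta:
        delta = process(17) * (q // q)
    acc = 0 * 14
    q = delta * delta
    for depth in delta:
        acc = (acc == delta) + 3 * q
        if acc > 3:
            continue
    return delta

13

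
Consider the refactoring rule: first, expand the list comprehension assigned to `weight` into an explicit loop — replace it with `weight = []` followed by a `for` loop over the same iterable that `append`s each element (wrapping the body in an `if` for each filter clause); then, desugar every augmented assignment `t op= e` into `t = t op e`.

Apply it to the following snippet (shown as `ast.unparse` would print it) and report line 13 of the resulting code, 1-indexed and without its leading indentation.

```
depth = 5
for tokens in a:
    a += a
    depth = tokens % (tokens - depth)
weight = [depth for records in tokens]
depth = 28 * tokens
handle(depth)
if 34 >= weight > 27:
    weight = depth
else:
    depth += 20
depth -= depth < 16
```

depth = depth + 20

Transformed code:
depth = 5
for tokens in a:
    a = a + a
    depth = tokens % (tokens - depth)
weight = []
for records in tokens:
    weight.append(depth)
depth = 28 * tokens
handle(depth)
if 34 >= weight > 27:
    weight = depth
else:
    depth = depth + 20
depth = depth - (depth < 16)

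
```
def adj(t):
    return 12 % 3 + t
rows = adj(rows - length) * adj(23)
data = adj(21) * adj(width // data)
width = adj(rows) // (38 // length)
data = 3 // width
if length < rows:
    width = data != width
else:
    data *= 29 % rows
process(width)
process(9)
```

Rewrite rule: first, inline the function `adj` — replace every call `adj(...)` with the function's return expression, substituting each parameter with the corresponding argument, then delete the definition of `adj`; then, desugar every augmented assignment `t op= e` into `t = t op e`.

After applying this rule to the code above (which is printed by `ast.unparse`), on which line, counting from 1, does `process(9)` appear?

10

Transformed code:
rows = (12 % 3 + (rows - length)) * (12 % 3 + 23)
data = (12 % 3 + 21) * (12 % 3 + width // data)
width = (12 % 3 + rows) // (38 // length)
data = 3 // width
if length < rows:
    width = data != width
else:
    data = data * (29 % rows)
process(width)
process(9)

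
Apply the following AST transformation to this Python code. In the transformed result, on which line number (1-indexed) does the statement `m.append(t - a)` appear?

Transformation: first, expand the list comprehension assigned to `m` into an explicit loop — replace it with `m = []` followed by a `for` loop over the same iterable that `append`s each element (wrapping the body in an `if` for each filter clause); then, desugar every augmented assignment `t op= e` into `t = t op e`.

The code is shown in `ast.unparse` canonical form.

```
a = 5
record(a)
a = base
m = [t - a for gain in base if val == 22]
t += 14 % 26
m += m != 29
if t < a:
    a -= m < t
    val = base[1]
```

Transformed code:
a = 5
record(a)
a = base
m = []
for gain in base:
    if val == 22:
        m.append(t - a)
t = t + 14 % 26
m = m + (m != 29)
if t < a:
    a = a - (m < t)
    val = base[1]

7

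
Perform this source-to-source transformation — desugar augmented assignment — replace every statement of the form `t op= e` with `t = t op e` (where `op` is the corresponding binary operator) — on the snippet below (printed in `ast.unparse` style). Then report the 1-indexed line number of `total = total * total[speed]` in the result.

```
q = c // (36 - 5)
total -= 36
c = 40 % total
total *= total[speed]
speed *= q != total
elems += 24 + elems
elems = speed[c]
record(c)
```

4

Transformed code:
q = c // (36 - 5)
total = total - 36
c = 40 % total
total = total * total[speed]
speed = speed * (q != total)
elems = elems + (24 + elems)
elems = speed[c]
record(c)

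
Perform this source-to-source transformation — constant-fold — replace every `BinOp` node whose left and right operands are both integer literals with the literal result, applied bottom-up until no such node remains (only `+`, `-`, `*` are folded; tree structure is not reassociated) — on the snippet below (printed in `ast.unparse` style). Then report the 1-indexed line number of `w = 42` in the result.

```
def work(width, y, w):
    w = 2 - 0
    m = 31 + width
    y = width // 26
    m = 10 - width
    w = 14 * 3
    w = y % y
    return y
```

Transformed code:
def work(width, y, w):
    w = 2
    m = 31 + width
    y = width // 26
    m = 10 - width
    w = 42
    w = y % y
    return y

6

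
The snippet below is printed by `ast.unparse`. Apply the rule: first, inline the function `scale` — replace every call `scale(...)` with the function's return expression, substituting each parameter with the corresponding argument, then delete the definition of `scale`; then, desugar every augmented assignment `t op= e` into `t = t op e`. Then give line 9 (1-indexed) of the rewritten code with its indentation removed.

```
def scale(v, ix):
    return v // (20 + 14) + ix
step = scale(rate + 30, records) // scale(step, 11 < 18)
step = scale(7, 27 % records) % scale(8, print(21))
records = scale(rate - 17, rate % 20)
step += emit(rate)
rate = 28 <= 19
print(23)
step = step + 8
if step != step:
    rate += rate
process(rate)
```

Transformed code:
step = ((rate + 30) // (20 + 14) + records) // (step // (20 + 14) + (11 < 18))
step = (7 // (20 + 14) + 27 % records) % (8 // (20 + 14) + print(21))
records = (rate - 17) // (20 + 14) + rate % 20
step = step + emit(rate)
rate = 28 <= 19
print(23)
step = step + 8
if step != step:
    rate = rate + rate
process(rate)

rate = rate + rate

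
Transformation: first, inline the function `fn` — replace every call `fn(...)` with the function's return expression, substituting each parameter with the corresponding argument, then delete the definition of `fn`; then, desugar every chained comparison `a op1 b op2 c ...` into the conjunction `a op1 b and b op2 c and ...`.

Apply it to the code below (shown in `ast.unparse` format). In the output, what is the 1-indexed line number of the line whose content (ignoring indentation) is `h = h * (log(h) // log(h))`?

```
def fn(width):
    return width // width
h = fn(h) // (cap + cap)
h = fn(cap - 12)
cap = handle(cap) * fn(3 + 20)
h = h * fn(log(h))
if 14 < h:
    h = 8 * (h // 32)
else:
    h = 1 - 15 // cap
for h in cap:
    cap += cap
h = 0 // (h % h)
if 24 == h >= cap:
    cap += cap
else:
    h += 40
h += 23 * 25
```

Transformed code:
h = h // h // (cap + cap)
h = (cap - 12) // (cap - 12)
cap = handle(cap) * ((3 + 20) // (3 + 20))
h = h * (log(h) // log(h))
if 14 < h:
    h = 8 * (h // 32)
else:
    h = 1 - 15 // cap
for h in cap:
    cap += cap
h = 0 // (h % h)
if 24 == h and h >= cap:
    cap += cap
else:
    h += 40
h += 23 * 25

4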